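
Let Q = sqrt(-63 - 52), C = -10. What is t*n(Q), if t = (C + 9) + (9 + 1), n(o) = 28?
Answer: 252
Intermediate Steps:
Q = I*sqrt(115) (Q = sqrt(-115) = I*sqrt(115) ≈ 10.724*I)
t = 9 (t = (-10 + 9) + (9 + 1) = -1 + 10 = 9)
t*n(Q) = 9*28 = 252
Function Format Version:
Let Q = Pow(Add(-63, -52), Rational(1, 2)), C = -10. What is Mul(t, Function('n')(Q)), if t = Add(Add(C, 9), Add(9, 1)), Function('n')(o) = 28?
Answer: 252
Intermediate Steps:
Q = Mul(I, Pow(115, Rational(1, 2))) (Q = Pow(-115, Rational(1, 2)) = Mul(I, Pow(115, Rational(1, 2))) ≈ Mul(10.724, I))
t = 9 (t = Add(Add(-10, 9), Add(9, 1)) = Add(-1, 10) = 9)
Mul(t, Function('n')(Q)) = Mul(9, 28) = 252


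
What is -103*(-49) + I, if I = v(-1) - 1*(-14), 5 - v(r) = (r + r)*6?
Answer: 5078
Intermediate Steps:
v(r) = 5 - 12*r (v(r) = 5 - (r + r)*6 = 5 - 2*r*6 = 5 - 12*r)
I = 31 (I = (5 - 12*(-1)) - 1*(-14) = (5 + 12) + 14 = 17 + 14 = 31)
-103*(-49) + I = -103*(-49) + 31 = 5047 + 31 = 5078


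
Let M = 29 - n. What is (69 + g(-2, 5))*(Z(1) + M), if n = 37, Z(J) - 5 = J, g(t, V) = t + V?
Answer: -144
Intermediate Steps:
g(t, V) = V + t
Z(J) = 5 + J
M = -8 (M = 29 - 1*37 = 29 - 37 = -8)
(69 + g(-2, 5))*(Z(1) + M) = (69 + (5 - 2))*((5 + 1) - 8) = (69 + 3)*(6 - 8) = 72*(-2) = -144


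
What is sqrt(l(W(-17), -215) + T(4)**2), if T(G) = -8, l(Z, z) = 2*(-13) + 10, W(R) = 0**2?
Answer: 4*sqrt(3) ≈ 6.9282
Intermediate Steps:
W(R) = 0
l(Z, z) = -16 (l(Z, z) = -26 + 10 = -16)
sqrt(l(W(-17), -215) + T(4)**2) = sqrt(-16 + (-8)**2) = sqrt(-16 + 64) = sqrt(48) = 4*sqrt(3)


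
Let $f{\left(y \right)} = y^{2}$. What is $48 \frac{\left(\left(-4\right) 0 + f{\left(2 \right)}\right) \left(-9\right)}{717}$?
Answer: $- \frac{576}{239} \approx -2.41$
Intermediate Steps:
$48 \frac{\left(\left(-4\right) 0 + f{\left(2 \right)}\right) \left(-9\right)}{717} = 48 \frac{\left(\left(-4\right) 0 + 2^{2}\right) \left(-9\right)}{717} = 48 \left(0 + 4\right) \left(-9\right) \frac{1}{717} = 48 \cdot 4 \left(-9\right) \frac{1}{717} = 48 \left(\left(-36\right) \frac{1}{717}\right) = 48 \left(- \frac{12}{239}\right) = - \frac{576}{239}$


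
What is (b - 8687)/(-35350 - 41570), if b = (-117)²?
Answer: -2501/38460 ≈ -0.065029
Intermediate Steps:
b = 13689
(b - 8687)/(-35350 - 41570) = (13689 - 8687)/(-35350 - 41570) = 5002/(-76920) = 5002*(-1/76920) = -2501/38460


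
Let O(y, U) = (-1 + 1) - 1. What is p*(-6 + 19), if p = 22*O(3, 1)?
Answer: -286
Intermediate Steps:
O(y, U) = -1 (O(y, U) = 0 - 1 = -1)
p = -22 (p = 22*(-1) = -22)
p*(-6 + 19) = -22*(-6 + 19) = -22*13 = -286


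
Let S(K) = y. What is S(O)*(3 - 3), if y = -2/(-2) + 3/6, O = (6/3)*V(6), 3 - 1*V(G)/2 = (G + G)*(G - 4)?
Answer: 0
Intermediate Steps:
V(G) = 6 - 4*G*(-4 + G) (V(G) = 6 - 2*(G + G)*(G - 4) = 6 - 2*2*G*(-4 + G) = 6 - 4*G*(-4 + G))
O = -84 (O = (6/3)*(6 - 4*6**2 + 16*6) = (6*(1/3))*(6 - 4*36 + 96) = 2*(6 - 144 + 96) = 2*(-42) = -84)
y = 3/2 (y = -2*(-1/2) + 3*(1/6) = 1 + 1/2 = 3/2 ≈ 1.5000)
S(K) = 3/2
S(O)*(3 - 3) = 3*(3 - 3)/2 = (3/2)*0 = 0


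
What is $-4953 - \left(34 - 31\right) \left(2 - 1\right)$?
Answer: $-4956$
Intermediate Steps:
$-4953 - \left(34 - 31\right) \left(2 - 1\right) = -4953 - 3 \left(2 - 1\right) = -4953 - 3 \cdot 1 = -4953 - 3 = -4956$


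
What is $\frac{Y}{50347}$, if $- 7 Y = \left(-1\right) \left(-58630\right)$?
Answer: $- \frac{5330}{32039} \approx -0.16636$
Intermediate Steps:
$Y = - \frac{58630}{7}$ ($Y = - \frac{\left(-1\right) \left(-58630\right)}{7} = \left(- \frac{1}{7}\right) 58630 = - \frac{58630}{7} \approx -8375.7$)
$\frac{Y}{50347} = - \frac{58630}{7 \cdot 50347} = \left(- \frac{58630}{7}\right) \frac{1}{50347} = - \frac{5330}{32039}$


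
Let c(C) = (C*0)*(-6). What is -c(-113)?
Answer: 0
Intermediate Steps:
c(C) = 0 (c(C) = 0*(-6) = 0)
-c(-113) = -1*0 = 0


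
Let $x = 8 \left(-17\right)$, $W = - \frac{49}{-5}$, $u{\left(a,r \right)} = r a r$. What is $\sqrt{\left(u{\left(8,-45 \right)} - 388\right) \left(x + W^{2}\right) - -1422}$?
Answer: $\frac{3 i \sqrt{1751182}}{5} \approx 793.99 i$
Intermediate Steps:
$u{\left(a,r \right)} = a r^{2}$ ($u{\left(a,r \right)} = a r r = a r^{2}$)
$W = \frac{49}{5}$ ($W = \left(-49\right) \left(- \frac{1}{5}\right) = \frac{49}{5} \approx 9.8$)
$x = -136$
$\sqrt{\left(u{\left(8,-45 \right)} - 388\right) \left(x + W^{2}\right) - -1422} = \sqrt{\left(8 \left(-45\right)^{2} - 388\right) \left(-136 + \left(\frac{49}{5}\right)^{2}\right) - -1422} = \sqrt{\left(8 \cdot 2025 - 388\right) \left(-136 + \frac{2401}{25}\right) + \left(-892 + 2314\right)} = \sqrt{\left(16200 - 388\right) \left(- \frac{999}{25}\right) + 1422} = \sqrt{15812 \left(- \frac{999}{25}\right) + 1422} = \sqrt{- \frac{15796188}{25} + 1422} = \sqrt{- \frac{15760638}{25}} = \frac{3 i \sqrt{1751182}}{5}$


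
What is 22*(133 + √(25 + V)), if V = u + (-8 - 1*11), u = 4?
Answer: 2926 + 22*√10 ≈ 2995.6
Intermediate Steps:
V = -15 (V = 4 + (-8 - 1*11) = 4 + (-8 - 11) = 4 - 19 = -15)
22*(133 + √(25 + V)) = 22*(133 + √(25 - 15)) = 22*(133 + √10) = 2926 + 22*√10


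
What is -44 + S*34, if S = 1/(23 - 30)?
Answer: -342/7 ≈ -48.857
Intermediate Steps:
S = -1/7 (S = 1/(-7) = -1/7 ≈ -0.14286)
-44 + S*34 = -44 - 1/7*34 = -44 - 34/7 = -342/7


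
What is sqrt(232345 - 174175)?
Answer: sqrt(58170) ≈ 241.18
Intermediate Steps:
sqrt(232345 - 174175) = sqrt(58170)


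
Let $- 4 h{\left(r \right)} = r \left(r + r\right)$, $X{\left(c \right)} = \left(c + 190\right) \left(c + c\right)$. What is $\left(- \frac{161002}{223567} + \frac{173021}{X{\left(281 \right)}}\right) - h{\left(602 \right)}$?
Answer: $\frac{10723282546059371}{59178632034} \approx 1.812 \cdot 10^{5}$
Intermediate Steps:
$X{\left(c \right)} = 2 c \left(190 + c\right)$ ($X{\left(c \right)} = \left(190 + c\right) 2 c = 2 c \left(190 + c\right)$)
$h{\left(r \right)} = - \frac{r^{2}}{2}$ ($h{\left(r \right)} = - \frac{r \left(r + r\right)}{4} = - \frac{r 2 r}{4} = - \frac{2 r^{2}}{4} = - \frac{r^{2}}{2}$)
$\left(- \frac{161002}{223567} + \frac{173021}{X{\left(281 \right)}}\right) - h{\left(602 \right)} = \left(- \frac{161002}{223567} + \frac{173021}{2 \cdot 281 \left(190 + 281\right)}\right) - - \frac{602^{2}}{2} = \left(\left(-161002\right) \frac{1}{223567} + \frac{173021}{2 \cdot 281 \cdot 471}\right) - \left(- \frac{1}{2}\right) 362404 = \left(- \frac{161002}{223567} + \frac{173021}{264702}\right) - -181202 = \left(- \frac{161002}{223567} + 173021 \cdot \frac{1}{264702}\right) + 181202 = \left(- \frac{161002}{223567} + \frac{173021}{264702}\right) + 181202 = - \frac{3935765497}{59178632034} + 181202 = \frac{10723282546059371}{59178632034}$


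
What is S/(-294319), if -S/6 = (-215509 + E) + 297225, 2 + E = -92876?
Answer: -66972/294319 ≈ -0.22755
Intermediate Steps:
E = -92878 (E = -2 - 92876 = -92878)
S = 66972 (S = -6*((-215509 - 92878) + 297225) = -6*(-308387 + 297225) = -6*(-11162) = 66972)
S/(-294319) = 66972/(-294319) = 66972*(-1/294319) = -66972/294319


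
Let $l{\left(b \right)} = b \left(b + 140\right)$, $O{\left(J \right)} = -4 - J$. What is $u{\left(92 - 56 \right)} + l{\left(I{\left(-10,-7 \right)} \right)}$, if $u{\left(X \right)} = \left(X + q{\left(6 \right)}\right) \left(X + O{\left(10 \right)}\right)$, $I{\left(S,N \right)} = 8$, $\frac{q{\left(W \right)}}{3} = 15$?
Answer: $2966$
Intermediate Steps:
$q{\left(W \right)} = 45$ ($q{\left(W \right)} = 3 \cdot 15 = 45$)
$u{\left(X \right)} = \left(-14 + X\right) \left(45 + X\right)$ ($u{\left(X \right)} = \left(X + 45\right) \left(X - 14\right) = \left(45 + X\right) \left(X - 14\right) = \left(45 + X\right) \left(-14 + X\right) = \left(-14 + X\right) \left(45 + X\right)$)
$l{\left(b \right)} = b \left(140 + b\right)$
$u{\left(92 - 56 \right)} + l{\left(I{\left(-10,-7 \right)} \right)} = \left(-630 + \left(92 - 56\right)^{2} + 31 \left(92 - 56\right)\right) + 8 \left(140 + 8\right) = \left(-630 + 36^{2} + 31 \cdot 36\right) + 8 \cdot 148 = \left(-630 + 1296 + 1116\right) + 1184 = 1782 + 1184 = 2966$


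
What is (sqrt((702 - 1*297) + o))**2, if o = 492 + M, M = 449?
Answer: 1346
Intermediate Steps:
o = 941 (o = 492 + 449 = 941)
(sqrt((702 - 1*297) + o))**2 = (sqrt((702 - 1*297) + 941))**2 = (sqrt((702 - 297) + 941))**2 = (sqrt(405 + 941))**2 = (sqrt(1346))**2 = 1346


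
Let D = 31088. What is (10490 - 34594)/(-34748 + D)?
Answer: 6026/915 ≈ 6.5858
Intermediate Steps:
(10490 - 34594)/(-34748 + D) = (10490 - 34594)/(-34748 + 31088) = -24104/(-3660) = -24104*(-1/3660) = 6026/915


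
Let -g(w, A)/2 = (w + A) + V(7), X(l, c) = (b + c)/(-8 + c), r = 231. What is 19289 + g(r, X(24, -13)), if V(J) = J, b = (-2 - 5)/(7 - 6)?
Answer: 395033/21 ≈ 18811.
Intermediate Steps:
b = -7 (b = -7/1 = -7*1 = -7)
X(l, c) = (-7 + c)/(-8 + c)
g(w, A) = -14 - 2*A - 2*w (g(w, A) = -2*((w + A) + 7) = -2*((A + w) + 7) = -2*(7 + A + w) = -14 - 2*A - 2*w)
19289 + g(r, X(24, -13)) = 19289 + (-14 - 2*(-7 - 13)/(-8 - 13) - 2*231) = 19289 + (-14 - 2*(-20)/(-21) - 462) = 19289 + (-14 - (-2)*(-20)/21 - 462) = 19289 + (-14 - 2*20/21 - 462) = 19289 + (-14 - 40/21 - 462) = 19289 - 10036/21 = 395033/21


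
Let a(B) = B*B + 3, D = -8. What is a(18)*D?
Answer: -2616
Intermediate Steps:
a(B) = 3 + B**2 (a(B) = B**2 + 3 = 3 + B**2)
a(18)*D = (3 + 18**2)*(-8) = (3 + 324)*(-8) = 327*(-8) = -2616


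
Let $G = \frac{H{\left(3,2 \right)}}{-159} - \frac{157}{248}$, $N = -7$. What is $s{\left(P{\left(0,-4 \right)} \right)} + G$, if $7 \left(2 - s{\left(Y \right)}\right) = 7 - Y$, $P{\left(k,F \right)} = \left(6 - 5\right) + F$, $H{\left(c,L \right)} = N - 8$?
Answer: $\frac{3009}{92008} \approx 0.032704$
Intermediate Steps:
$H{\left(c,L \right)} = -15$ ($H{\left(c,L \right)} = -7 - 8 = -15$)
$G = - \frac{7081}{13144}$ ($G = - \frac{15}{-159} - \frac{157}{248} = \left(-15\right) \left(- \frac{1}{159}\right) - \frac{157}{248} = \frac{5}{53} - \frac{157}{248} = - \frac{7081}{13144} \approx -0.53872$)
$P{\left(k,F \right)} = 1 + F$
$s{\left(Y \right)} = 1 + \frac{Y}{7}$ ($s{\left(Y \right)} = 2 - \frac{7 - Y}{7} = 2 + \left(-1 + \frac{Y}{7}\right) = 1 + \frac{Y}{7}$)
$s{\left(P{\left(0,-4 \right)} \right)} + G = \left(1 + \frac{1 - 4}{7}\right) - \frac{7081}{13144} = \left(1 + \frac{1}{7} \left(-3\right)\right) - \frac{7081}{13144} = \left(1 - \frac{3}{7}\right) - \frac{7081}{13144} = \frac{4}{7} - \frac{7081}{13144} = \frac{3009}{92008}$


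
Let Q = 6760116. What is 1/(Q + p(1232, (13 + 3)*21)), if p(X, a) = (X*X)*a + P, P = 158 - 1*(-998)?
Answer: 1/516750136 ≈ 1.9352e-9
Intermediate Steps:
P = 1156 (P = 158 + 998 = 1156)
p(X, a) = 1156 + a*X² (p(X, a) = (X*X)*a + 1156 = X²*a + 1156 = a*X² + 1156 = 1156 + a*X²)
1/(Q + p(1232, (13 + 3)*21)) = 1/(6760116 + (1156 + ((13 + 3)*21)*1232²)) = 1/(6760116 + (1156 + (16*21)*1517824)) = 1/(6760116 + (1156 + 336*1517824)) = 1/(6760116 + (1156 + 509988864)) = 1/(6760116 + 509990020) = 1/516750136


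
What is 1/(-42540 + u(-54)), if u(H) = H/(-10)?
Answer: -5/212673 ≈ -2.3510e-5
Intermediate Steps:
u(H) = -H/10 (u(H) = H*(-⅒) = -H/10)
1/(-42540 + u(-54)) = 1/(-42540 - ⅒*(-54)) = 1/(-42540 + 27/5) = 1/(-212673/5) = -5/212673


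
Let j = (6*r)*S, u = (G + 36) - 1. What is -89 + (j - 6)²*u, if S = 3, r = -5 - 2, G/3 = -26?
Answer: -749321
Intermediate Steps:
G = -78 (G = 3*(-26) = -78)
r = -7
u = -43 (u = (-78 + 36) - 1 = -42 - 1 = -43)
j = -126 (j = (6*(-7))*3 = -42*3 = -126)
-89 + (j - 6)²*u = -89 + (-126 - 6)²*(-43) = -89 + (-132)²*(-43) = -89 + 17424*(-43) = -89 - 749232 = -749321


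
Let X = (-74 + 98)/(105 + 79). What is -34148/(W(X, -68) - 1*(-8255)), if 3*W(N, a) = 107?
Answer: -25611/6218 ≈ -4.1189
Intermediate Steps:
X = 3/23 (X = 24/184 = 24*(1/184) = 3/23 ≈ 0.13043)
W(N, a) = 107/3 (W(N, a) = (1/3)*107 = 107/3)
-34148/(W(X, -68) - 1*(-8255)) = -34148/(107/3 - 1*(-8255)) = -34148/(107/3 + 8255) = -34148/24872/3 = -34148*3/24872 = -25611/6218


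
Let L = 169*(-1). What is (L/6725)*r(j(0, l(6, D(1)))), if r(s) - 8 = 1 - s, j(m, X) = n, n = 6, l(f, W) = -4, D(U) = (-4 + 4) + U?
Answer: -507/6725 ≈ -0.075390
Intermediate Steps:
D(U) = U (D(U) = 0 + U = U)
L = -169
j(m, X) = 6
r(s) = 9 - s (r(s) = 8 + (1 - s) = 9 - s)
(L/6725)*r(j(0, l(6, D(1)))) = (-169/6725)*(9 - 1*6) = (-169*1/6725)*(9 - 6) = -169/6725*3 = -507/6725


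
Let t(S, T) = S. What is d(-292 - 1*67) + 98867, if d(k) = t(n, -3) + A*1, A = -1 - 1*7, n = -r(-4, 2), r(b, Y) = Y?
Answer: 98857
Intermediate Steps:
n = -2 (n = -1*2 = -2)
A = -8 (A = -1 - 7 = -8)
d(k) = -10 (d(k) = -2 - 8*1 = -2 - 8 = -10)
d(-292 - 1*67) + 98867 = -10 + 98867 = 98857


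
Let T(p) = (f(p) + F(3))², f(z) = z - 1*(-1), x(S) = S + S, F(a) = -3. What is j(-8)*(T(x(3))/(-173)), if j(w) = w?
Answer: 128/173 ≈ 0.73988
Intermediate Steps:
x(S) = 2*S
f(z) = 1 + z (f(z) = z + 1 = 1 + z)
T(p) = (-2 + p)² (T(p) = ((1 + p) - 3)² = (-2 + p)²)
j(-8)*(T(x(3))/(-173)) = -8*(-2 + 2*3)²/(-173) = -8*(-2 + 6)²*(-1)/173 = -8*4²*(-1)/173 = -128*(-1)/173 = -8*(-16/173) = 128/173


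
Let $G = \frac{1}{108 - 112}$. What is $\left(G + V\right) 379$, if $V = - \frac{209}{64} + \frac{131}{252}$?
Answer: $- \frac{4577941}{4032} \approx -1135.4$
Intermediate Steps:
$G = - \frac{1}{4}$ ($G = \frac{1}{108 - 112} = \frac{1}{-4} = - \frac{1}{4} \approx -0.25$)
$V = - \frac{11071}{4032}$ ($V = \left(-209\right) \frac{1}{64} + 131 \cdot \frac{1}{252} = - \frac{209}{64} + \frac{131}{252} = - \frac{11071}{4032} \approx -2.7458$)
$\left(G + V\right) 379 = \left(- \frac{1}{4} - \frac{11071}{4032}\right) 379 = \left(- \frac{12079}{4032}\right) 379 = - \frac{4577941}{4032}$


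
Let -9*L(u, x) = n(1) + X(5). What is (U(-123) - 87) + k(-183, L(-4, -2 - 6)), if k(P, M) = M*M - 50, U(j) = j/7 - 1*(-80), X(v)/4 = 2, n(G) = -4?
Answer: -42170/567 ≈ -74.374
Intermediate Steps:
X(v) = 8 (X(v) = 4*2 = 8)
U(j) = 80 + j/7 (U(j) = j*(⅐) + 80 = j/7 + 80 = 80 + j/7)
L(u, x) = -4/9 (L(u, x) = -(-4 + 8)/9 = -⅑*4 = -4/9)
k(P, M) = -50 + M² (k(P, M) = M² - 50 = -50 + M²)
(U(-123) - 87) + k(-183, L(-4, -2 - 6)) = ((80 + (⅐)*(-123)) - 87) + (-50 + (-4/9)²) = ((80 - 123/7) - 87) + (-50 + 16/81) = (437/7 - 87) - 4034/81 = -172/7 - 4034/81 = -42170/567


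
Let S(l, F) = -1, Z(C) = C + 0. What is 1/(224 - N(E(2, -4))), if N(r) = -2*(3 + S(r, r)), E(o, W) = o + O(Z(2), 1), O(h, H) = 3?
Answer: 1/228 ≈ 0.0043860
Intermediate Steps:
Z(C) = C
E(o, W) = 3 + o (E(o, W) = o + 3 = 3 + o)
N(r) = -4 (N(r) = -2*(3 - 1) = -2*2 = -4)
1/(224 - N(E(2, -4))) = 1/(224 - 1*(-4)) = 1/(224 + 4) = 1/228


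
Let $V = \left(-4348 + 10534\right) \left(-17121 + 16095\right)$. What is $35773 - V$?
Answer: $6382609$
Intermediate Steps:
$V = -6346836$ ($V = 6186 \left(-1026\right) = -6346836$)
$35773 - V = 35773 - -6346836 = 35773 + 6346836 = 6382609$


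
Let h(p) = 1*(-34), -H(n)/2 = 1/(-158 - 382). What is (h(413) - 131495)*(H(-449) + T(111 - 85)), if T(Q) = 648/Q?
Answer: -3835955599/1170 ≈ -3.2786e+6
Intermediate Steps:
H(n) = 1/270 (H(n) = -2/(-158 - 382) = -2/(-540) = -2*(-1/540) = 1/270)
h(p) = -34
(h(413) - 131495)*(H(-449) + T(111 - 85)) = (-34 - 131495)*(1/270 + 648/(111 - 85)) = -131529*(1/270 + 648/26) = -131529*(1/270 + 648*(1/26)) = -131529*(1/270 + 324/13) = -131529*87493/3510 = -3835955599/1170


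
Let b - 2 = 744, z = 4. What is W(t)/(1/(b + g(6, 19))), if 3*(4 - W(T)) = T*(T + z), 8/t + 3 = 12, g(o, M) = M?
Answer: 52700/27 ≈ 1951.9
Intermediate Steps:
b = 746 (b = 2 + 744 = 746)
t = 8/9 (t = 8/(-3 + 12) = 8/9 ≈ 0.88889)
W(T) = 4 - T*(4 + T)/3 (W(T) = 4 - T*(T + 4)/3 = 4 - T*(4 + T)/3)
W(t)/(1/(b + g(6, 19))) = (4 - 4/3*8/9 - (8/9)²/3)/(1/(746 + 19)) = (4 - 32/27 - ⅓*64/81)/(1/765) = (4 - 32/27 - 64/243)/(1/765) = (620/243)*765 = 52700/27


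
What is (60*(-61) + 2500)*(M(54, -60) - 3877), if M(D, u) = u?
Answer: 4566920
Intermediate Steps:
(60*(-61) + 2500)*(M(54, -60) - 3877) = (60*(-61) + 2500)*(-60 - 3877) = (-3660 + 2500)*(-3937) = -1160*(-3937) = 4566920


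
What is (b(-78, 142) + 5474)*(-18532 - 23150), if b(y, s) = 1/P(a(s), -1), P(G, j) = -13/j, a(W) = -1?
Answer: -2966216166/13 ≈ -2.2817e+8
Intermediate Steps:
b(y, s) = 1/13 (b(y, s) = 1/(-13/(-1)) = 1/(-13*(-1)) = 1/13)
(b(-78, 142) + 5474)*(-18532 - 23150) = (1/13 + 5474)*(-18532 - 23150) = (71163/13)*(-41682) = -2966216166/13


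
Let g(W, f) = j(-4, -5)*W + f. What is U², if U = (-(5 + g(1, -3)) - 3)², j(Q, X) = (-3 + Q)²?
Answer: 8503056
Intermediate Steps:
g(W, f) = f + 49*W (g(W, f) = (-3 - 4)²*W + f = (-7)²*W + f = 49*W + f = f + 49*W)
U = 2916 (U = (-(5 + (-3 + 49*1)) - 3)² = (-(5 + (-3 + 49)) - 3)² = (-(5 + 46) - 3)² = (-1*51 - 3)² = (-51 - 3)² = (-54)² = 2916)
U² = 2916² = 8503056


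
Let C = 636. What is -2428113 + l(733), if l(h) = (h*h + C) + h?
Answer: -1889455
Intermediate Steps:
l(h) = 636 + h + h² (l(h) = (h*h + 636) + h = (h² + 636) + h = (636 + h²) + h = 636 + h + h²)
-2428113 + l(733) = -2428113 + (636 + 733 + 733²) = -2428113 + (636 + 733 + 537289) = -2428113 + 538658 = -1889455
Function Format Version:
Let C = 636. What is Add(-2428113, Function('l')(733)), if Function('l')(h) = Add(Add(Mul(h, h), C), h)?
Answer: -1889455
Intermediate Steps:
Function('l')(h) = Add(636, h, Pow(h, 2)) (Function('l')(h) = Add(Add(Mul(h, h), 636), h) = Add(Add(Pow(h, 2), 636), h) = Add(Add(636, Pow(h, 2)), h) = Add(636, h, Pow(h, 2)))
Add(-2428113, Function('l')(733)) = Add(-2428113, Add(636, 733, Pow(733, 2))) = Add(-2428113, Add(636, 733, 537289)) = Add(-2428113, 538658) = -1889455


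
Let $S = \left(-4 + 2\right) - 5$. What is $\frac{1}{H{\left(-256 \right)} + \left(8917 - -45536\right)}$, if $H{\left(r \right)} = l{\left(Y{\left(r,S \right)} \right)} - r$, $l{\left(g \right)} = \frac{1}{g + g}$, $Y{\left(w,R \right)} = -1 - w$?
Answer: $\frac{510}{27901591} \approx 1.8279 \cdot 10^{-5}$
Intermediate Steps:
$S = -7$ ($S = -2 - 5 = -7$)
$l{\left(g \right)} = \frac{1}{2 g}$
$H{\left(r \right)} = \frac{1}{2 \left(-1 - r\right)} - r$
$\frac{1}{H{\left(-256 \right)} + \left(8917 - -45536\right)} = \frac{1}{\frac{- \frac{1}{2} - - 256 \left(1 - 256\right)}{1 - 256} + \left(8917 - -45536\right)} = \frac{1}{\frac{- \frac{1}{2} - \left(-256\right) \left(-255\right)}{-255} + \left(8917 + 45536\right)} = \frac{1}{- \frac{- \frac{1}{2} - 65280}{255} + 54453} = \frac{1}{\left(- \frac{1}{255}\right) \left(- \frac{130561}{2}\right) + 54453} = \frac{1}{\frac{130561}{510} + 54453} = \frac{1}{\frac{27901591}{510}} = \frac{510}{27901591}$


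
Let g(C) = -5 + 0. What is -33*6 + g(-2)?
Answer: -203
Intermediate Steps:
g(C) = -5
-33*6 + g(-2) = -33*6 - 5 = -198 - 5 = -203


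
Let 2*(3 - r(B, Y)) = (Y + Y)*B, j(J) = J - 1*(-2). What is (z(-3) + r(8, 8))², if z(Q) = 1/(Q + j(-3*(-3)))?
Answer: 237169/64 ≈ 3705.8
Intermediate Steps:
j(J) = 2 + J (j(J) = J + 2 = 2 + J)
r(B, Y) = 3 - B*Y (r(B, Y) = 3 - (Y + Y)*B/2 = 3 - 2*Y*B/2 = 3 - B*Y)
z(Q) = 1/(11 + Q) (z(Q) = 1/(Q + (2 - 3*(-3))) = 1/(Q + (2 + 9)) = 1/(Q + 11) = 1/(11 + Q))
(z(-3) + r(8, 8))² = (1/(11 - 3) + (3 - 1*8*8))² = (1/8 + (3 - 64))² = (⅛ - 61)² = (-487/8)² = 237169/64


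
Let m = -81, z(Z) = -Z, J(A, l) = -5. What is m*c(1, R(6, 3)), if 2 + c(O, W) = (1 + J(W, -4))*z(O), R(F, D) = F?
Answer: -162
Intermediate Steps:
c(O, W) = -2 + 4*O (c(O, W) = -2 + (1 - 5)*(-O) = -2 - (-4)*O = -2 + 4*O)
m*c(1, R(6, 3)) = -81*(-2 + 4*1) = -81*(-2 + 4) = -81*2 = -162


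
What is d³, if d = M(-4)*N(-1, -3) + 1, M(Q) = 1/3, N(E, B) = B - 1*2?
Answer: -8/27 ≈ -0.29630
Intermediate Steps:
N(E, B) = -2 + B (N(E, B) = B - 2 = -2 + B)
M(Q) = ⅓
d = -⅔ (d = (-2 - 3)/3 + 1 = (⅓)*(-5) + 1 = -5/3 + 1 = -⅔ ≈ -0.66667)
d³ = (-⅔)³ = -8/27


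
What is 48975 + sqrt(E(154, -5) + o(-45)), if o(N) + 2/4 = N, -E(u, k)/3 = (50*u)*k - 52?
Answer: 48975 + sqrt(462442)/2 ≈ 49315.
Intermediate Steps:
E(u, k) = 156 - 150*k*u (E(u, k) = -3*((50*u)*k - 52) = -3*(50*k*u - 52) = -3*(-52 + 50*k*u) = 156 - 150*k*u)
o(N) = -1/2 + N
48975 + sqrt(E(154, -5) + o(-45)) = 48975 + sqrt((156 - 150*(-5)*154) + (-1/2 - 45)) = 48975 + sqrt((156 + 115500) - 91/2) = 48975 + sqrt(115656 - 91/2) = 48975 + sqrt(231221/2) = 48975 + sqrt(462442)/2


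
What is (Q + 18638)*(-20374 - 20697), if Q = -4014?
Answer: -600622304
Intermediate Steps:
(Q + 18638)*(-20374 - 20697) = (-4014 + 18638)*(-20374 - 20697) = 14624*(-41071) = -600622304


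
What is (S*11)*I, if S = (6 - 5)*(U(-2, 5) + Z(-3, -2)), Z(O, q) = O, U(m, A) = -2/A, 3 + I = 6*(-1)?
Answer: 1683/5 ≈ 336.60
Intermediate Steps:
I = -9 (I = -3 + 6*(-1) = -3 - 6 = -9)
S = -17/5 (S = (6 - 5)*(-2/5 - 3) = 1*(-2*⅕ - 3) = 1*(-⅖ - 3) = 1*(-17/5) = -17/5 ≈ -3.4000)
(S*11)*I = -17/5*11*(-9) = -187/5*(-9) = 1683/5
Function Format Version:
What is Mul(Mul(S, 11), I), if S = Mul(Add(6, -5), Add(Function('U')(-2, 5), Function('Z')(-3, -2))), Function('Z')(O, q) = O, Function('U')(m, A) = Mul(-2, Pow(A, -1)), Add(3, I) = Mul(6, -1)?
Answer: Rational(1683, 5) ≈ 336.60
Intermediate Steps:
I = -9 (I = Add(-3, Mul(6, -1)) = Add(-3, -6) = -9)
S = Rational(-17, 5) (S = Mul(Add(6, -5), Add(Mul(-2, Pow(5, -1)), -3)) = Mul(1, Add(Mul(-2, Rational(1, 5)), -3)) = Mul(1, Add(Rational(-2, 5), -3)) = Mul(1, Rational(-17, 5)) = Rational(-17, 5) ≈ -3.4000)
Mul(Mul(S, 11), I) = Mul(Mul(Rational(-17, 5), 11), -9) = Mul(Rational(-187, 5), -9) = Rational(1683, 5)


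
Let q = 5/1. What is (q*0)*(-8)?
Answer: 0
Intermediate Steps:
q = 5 (q = 5*1 = 5)
(q*0)*(-8) = (5*0)*(-8) = 0*(-8) = 0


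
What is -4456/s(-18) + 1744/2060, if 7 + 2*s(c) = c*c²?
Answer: 7135484/3007085 ≈ 2.3729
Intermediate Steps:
s(c) = -7/2 + c³/2 (s(c) = -7/2 + (c*c²)/2 = -7/2 + c³/2)
-4456/s(-18) + 1744/2060 = -4456/(-7/2 + (½)*(-18)³) + 1744/2060 = -4456/(-7/2 + (½)*(-5832)) + 1744*(1/2060) = -4456/(-7/2 - 2916) + 436/515 = -4456/(-5839/2) + 436/515 = -4456*(-2/5839) + 436/515 = 8912/5839 + 436/515 = 7135484/3007085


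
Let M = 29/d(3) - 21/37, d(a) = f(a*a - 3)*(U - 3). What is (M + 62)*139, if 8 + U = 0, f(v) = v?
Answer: 20703355/2442 ≈ 8478.0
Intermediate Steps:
U = -8 (U = -8 + 0 = -8)
d(a) = 33 - 11*a² (d(a) = (a*a - 3)*(-8 - 3) = (a² - 3)*(-11) = (-3 + a²)*(-11) = 33 - 11*a²)
M = -2459/2442 (M = 29/(33 - 11*3²) - 21/37 = 29/(33 - 11*9) - 21*1/37 = 29/(33 - 99) - 21/37 = 29/(-66) - 21/37 = 29*(-1/66) - 21/37 = -29/66 - 21/37 = -2459/2442 ≈ -1.0070)
(M + 62)*139 = (-2459/2442 + 62)*139 = (148945/2442)*139 = 20703355/2442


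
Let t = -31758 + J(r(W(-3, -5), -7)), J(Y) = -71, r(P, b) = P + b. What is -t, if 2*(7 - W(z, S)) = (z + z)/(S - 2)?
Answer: 31829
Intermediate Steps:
W(z, S) = 7 - z/(-2 + S) (W(z, S) = 7 - (z + z)/(2*(S - 2)) = 7 - 2*z/(2*(-2 + S)) = 7 - z/(-2 + S))
t = -31829 (t = -31758 - 71 = -31829)
-t = -1*(-31829) = 31829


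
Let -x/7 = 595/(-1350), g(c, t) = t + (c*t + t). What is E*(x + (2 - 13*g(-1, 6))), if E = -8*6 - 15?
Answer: 137809/30 ≈ 4593.6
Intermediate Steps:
E = -63 (E = -48 - 15 = -63)
g(c, t) = 2*t + c*t (g(c, t) = t + (t + c*t) = 2*t + c*t)
x = 833/270 (x = -4165/(-1350) = -4165*(-1)/1350 = -7*(-119/270) = 833/270 ≈ 3.0852)
E*(x + (2 - 13*g(-1, 6))) = -63*(833/270 + (2 - 78*(2 - 1))) = -63*(833/270 + (2 - 78)) = -63*(833/270 - 76) = -63*(-19687/270) = 137809/30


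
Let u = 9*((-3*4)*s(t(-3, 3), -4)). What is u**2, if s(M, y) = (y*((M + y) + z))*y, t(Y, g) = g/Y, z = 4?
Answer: 2985984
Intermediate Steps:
s(M, y) = y**2*(4 + M + y) (s(M, y) = (y*((M + y) + 4))*y = (y*(4 + M + y))*y = y**2*(4 + M + y))
u = 1728 (u = 9*((-3*4)*((-4)**2*(4 + 3/(-3) - 4))) = 9*(-192*(4 + 3*(-1/3) - 4)) = 9*(-192*(4 - 1 - 4)) = 9*(-192*(-1)) = 9*(-12*(-16)) = 9*192 = 1728)
u**2 = 1728**2 = 2985984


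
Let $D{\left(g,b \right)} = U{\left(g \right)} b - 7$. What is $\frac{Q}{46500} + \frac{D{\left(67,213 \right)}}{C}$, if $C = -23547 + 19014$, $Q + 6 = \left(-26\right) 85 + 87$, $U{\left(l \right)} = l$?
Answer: $- \frac{224308919}{70261500} \approx -3.1925$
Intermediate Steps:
$Q = -2129$ ($Q = -6 + \left(\left(-26\right) 85 + 87\right) = -6 + \left(-2210 + 87\right) = -6 - 2123 = -2129$)
$C = -4533$
$D{\left(g,b \right)} = -7 + b g$ ($D{\left(g,b \right)} = g b - 7 = b g - 7 = -7 + b g$)
$\frac{Q}{46500} + \frac{D{\left(67,213 \right)}}{C} = - \frac{2129}{46500} + \frac{-7 + 213 \cdot 67}{-4533} = \left(-2129\right) \frac{1}{46500} + \left(-7 + 14271\right) \left(- \frac{1}{4533}\right) = - \frac{2129}{46500} + 14264 \left(- \frac{1}{4533}\right) = - \frac{2129}{46500} - \frac{14264}{4533} = - \frac{224308919}{70261500}$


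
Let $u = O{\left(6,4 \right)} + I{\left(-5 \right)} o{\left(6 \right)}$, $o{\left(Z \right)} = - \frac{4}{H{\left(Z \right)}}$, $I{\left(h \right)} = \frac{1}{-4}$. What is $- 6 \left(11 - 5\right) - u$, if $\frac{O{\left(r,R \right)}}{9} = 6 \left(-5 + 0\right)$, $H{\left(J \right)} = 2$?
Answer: $\frac{467}{2} \approx 233.5$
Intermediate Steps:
$O{\left(r,R \right)} = -270$ ($O{\left(r,R \right)} = 9 \cdot 6 \left(-5 + 0\right) = 9 \cdot 6 \left(-5\right) = 9 \left(-30\right) = -270$)
$I{\left(h \right)} = - \frac{1}{4}$
$o{\left(Z \right)} = -2$ ($o{\left(Z \right)} = - \frac{4}{2} = \left(-4\right) \frac{1}{2} = -2$)
$u = - \frac{539}{2}$ ($u = -270 - - \frac{1}{2} = -270 + \frac{1}{2} = - \frac{539}{2} \approx -269.5$)
$- 6 \left(11 - 5\right) - u = - 6 \left(11 - 5\right) - - \frac{539}{2} = \left(-6\right) 6 + \frac{539}{2} = -36 + \frac{539}{2} = \frac{467}{2}$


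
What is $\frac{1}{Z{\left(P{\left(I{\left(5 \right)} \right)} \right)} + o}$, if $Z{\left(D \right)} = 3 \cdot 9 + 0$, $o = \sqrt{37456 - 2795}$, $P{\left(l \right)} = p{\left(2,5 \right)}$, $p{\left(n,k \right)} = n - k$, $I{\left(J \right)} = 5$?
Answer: $- \frac{27}{33932} + \frac{\sqrt{34661}}{33932} \approx 0.004691$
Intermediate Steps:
$P{\left(l \right)} = -3$ ($P{\left(l \right)} = 2 - 5 = -3$)
$o = \sqrt{34661} \approx 186.17$
$Z{\left(D \right)} = 27$ ($Z{\left(D \right)} = 27 + 0 = 27$)
$\frac{1}{Z{\left(P{\left(I{\left(5 \right)} \right)} \right)} + o} = \frac{1}{27 + \sqrt{34661}}$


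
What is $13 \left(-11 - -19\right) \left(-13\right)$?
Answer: $-1352$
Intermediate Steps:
$13 \left(-11 - -19\right) \left(-13\right) = 13 \left(-11 + 19\right) \left(-13\right) = 13 \cdot 8 \left(-13\right) = 104 \left(-13\right) = -1352$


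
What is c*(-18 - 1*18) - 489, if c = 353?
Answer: -13197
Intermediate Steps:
c*(-18 - 1*18) - 489 = 353*(-18 - 1*18) - 489 = 353*(-18 - 18) - 489 = 353*(-36) - 489 = -12708 - 489 = -13197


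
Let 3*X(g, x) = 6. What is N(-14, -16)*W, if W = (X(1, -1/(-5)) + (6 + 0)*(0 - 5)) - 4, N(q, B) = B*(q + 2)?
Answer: -6144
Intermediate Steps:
X(g, x) = 2 (X(g, x) = (⅓)*6 = 2)
N(q, B) = B*(2 + q)
W = -32 (W = (2 + (6 + 0)*(0 - 5)) - 4 = (2 + 6*(-5)) - 4 = (2 - 30) - 4 = -28 - 4 = -32)
N(-14, -16)*W = -16*(2 - 14)*(-32) = -16*(-12)*(-32) = 192*(-32) = -6144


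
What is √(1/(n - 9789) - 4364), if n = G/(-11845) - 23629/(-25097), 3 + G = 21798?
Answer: I*√1478478025487076340697300571/582056389399 ≈ 66.061*I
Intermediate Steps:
G = 21795 (G = -3 + 21798 = 21795)
n = -53420722/59454793 (n = 21795/(-11845) - 23629/(-25097) = 21795*(-1/11845) - 23629*(-1/25097) = -4359/2369 + 23629/25097 = -53420722/59454793 ≈ -0.89851)
√(1/(n - 9789) - 4364) = √(1/(-53420722/59454793 - 9789) - 4364) = √(1/(-582056389399/59454793) - 4364) = √(-59454793/582056389399 - 4364) = √(-2540094142792029/582056389399) = I*√1478478025487076340697300571/582056389399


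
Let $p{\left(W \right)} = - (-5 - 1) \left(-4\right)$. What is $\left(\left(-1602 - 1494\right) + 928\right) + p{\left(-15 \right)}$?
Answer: $-2192$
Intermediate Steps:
$p{\left(W \right)} = -24$ ($p{\left(W \right)} = \left(-1\right) \left(-6\right) \left(-4\right) = 6 \left(-4\right) = -24$)
$\left(\left(-1602 - 1494\right) + 928\right) + p{\left(-15 \right)} = \left(\left(-1602 - 1494\right) + 928\right) - 24 = \left(-3096 + 928\right) - 24 = -2168 - 24 = -2192$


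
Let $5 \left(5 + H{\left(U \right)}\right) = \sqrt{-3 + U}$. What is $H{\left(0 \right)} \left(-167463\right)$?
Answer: $837315 - \frac{167463 i \sqrt{3}}{5} \approx 8.3732 \cdot 10^{5} - 58011.0 i$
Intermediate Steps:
$H{\left(U \right)} = -5 + \frac{\sqrt{-3 + U}}{5}$
$H{\left(0 \right)} \left(-167463\right) = \left(-5 + \frac{\sqrt{-3 + 0}}{5}\right) \left(-167463\right) = \left(-5 + \frac{\sqrt{-3}}{5}\right) \left(-167463\right) = \left(-5 + \frac{i \sqrt{3}}{5}\right) \left(-167463\right) = 837315 - \frac{167463 i \sqrt{3}}{5}$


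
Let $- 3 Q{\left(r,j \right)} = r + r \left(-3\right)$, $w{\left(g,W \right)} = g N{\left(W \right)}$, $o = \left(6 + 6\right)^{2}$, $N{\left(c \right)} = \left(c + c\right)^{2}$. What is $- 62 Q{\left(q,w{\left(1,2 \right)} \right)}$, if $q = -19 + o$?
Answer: $- \frac{15500}{3} \approx -5166.7$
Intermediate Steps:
$N{\left(c \right)} = 4 c^{2}$ ($N{\left(c \right)} = \left(2 c\right)^{2} = 4 c^{2}$)
$o = 144$ ($o = 12^{2} = 144$)
$w{\left(g,W \right)} = 4 g W^{2}$ ($w{\left(g,W \right)} = g 4 W^{2} = 4 g W^{2}$)
$q = 125$ ($q = -19 + 144 = 125$)
$Q{\left(r,j \right)} = \frac{2 r}{3}$ ($Q{\left(r,j \right)} = - \frac{r + r \left(-3\right)}{3} = - \frac{r - 3 r}{3} = - \frac{\left(-2\right) r}{3} = \frac{2 r}{3}$)
$- 62 Q{\left(q,w{\left(1,2 \right)} \right)} = - 62 \cdot \frac{2}{3} \cdot 125 = \left(-62\right) \frac{250}{3} = - \frac{15500}{3}$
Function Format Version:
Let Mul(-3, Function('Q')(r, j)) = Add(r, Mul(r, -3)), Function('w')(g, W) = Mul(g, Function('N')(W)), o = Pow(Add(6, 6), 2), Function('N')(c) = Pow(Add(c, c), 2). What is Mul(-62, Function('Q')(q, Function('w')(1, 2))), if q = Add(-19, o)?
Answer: Rational(-15500, 3) ≈ -5166.7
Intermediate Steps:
Function('N')(c) = Mul(4, Pow(c, 2)) (Function('N')(c) = Pow(Mul(2, c), 2) = Mul(4, Pow(c, 2)))
o = 144 (o = Pow(12, 2) = 144)
Function('w')(g, W) = Mul(4, g, Pow(W, 2)) (Function('w')(g, W) = Mul(g, Mul(4, Pow(W, 2))) = Mul(4, g, Pow(W, 2)))
q = 125 (q = Add(-19, 144) = 125)
Function('Q')(r, j) = Mul(Rational(2, 3), r) (Function('Q')(r, j) = Mul(Rational(-1, 3), Add(r, Mul(r, -3))) = Mul(Rational(-1, 3), Add(r, Mul(-3, r))) = Mul(Rational(-1, 3), Mul(-2, r)) = Mul(Rational(2, 3), r))
Mul(-62, Function('Q')(q, Function('w')(1, 2))) = Mul(-62, Mul(Rational(2, 3), 125)) = Mul(-62, Rational(250, 3)) = Rational(-15500, 3)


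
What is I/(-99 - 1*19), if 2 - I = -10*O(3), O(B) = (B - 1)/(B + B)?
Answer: -8/177 ≈ -0.045198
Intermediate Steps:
O(B) = (-1 + B)/(2*B) (O(B) = (-1 + B)/((2*B)) = (-1 + B)*(1/(2*B)) = (-1 + B)/(2*B))
I = 16/3 (I = 2 - (-10)*(½)*(-1 + 3)/3 = 2 - (-10)*(½)*(⅓)*2 = 2 - (-10)/3 = 2 - 1*(-10/3) = 2 + 10/3 = 16/3 ≈ 5.3333)
I/(-99 - 1*19) = 16/(3*(-99 - 1*19)) = 16/(3*(-99 - 19)) = (16/3)/(-118) = (16/3)*(-1/118) = -8/177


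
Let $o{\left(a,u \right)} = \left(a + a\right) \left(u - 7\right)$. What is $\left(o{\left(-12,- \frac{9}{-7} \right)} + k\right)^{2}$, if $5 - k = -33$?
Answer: $\frac{1503076}{49} \approx 30675.0$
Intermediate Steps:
$o{\left(a,u \right)} = 2 a \left(-7 + u\right)$
$k = 38$ ($k = 5 - -33 = 5 + 33 = 38$)
$\left(o{\left(-12,- \frac{9}{-7} \right)} + k\right)^{2} = \left(2 \left(-12\right) \left(-7 - \frac{9}{-7}\right) + 38\right)^{2} = \left(2 \left(-12\right) \left(-7 - - \frac{9}{7}\right) + 38\right)^{2} = \left(2 \left(-12\right) \left(-7 + \frac{9}{7}\right) + 38\right)^{2} = \left(2 \left(-12\right) \left(- \frac{40}{7}\right) + 38\right)^{2} = \left(\frac{960}{7} + 38\right)^{2} = \left(\frac{1226}{7}\right)^{2} = \frac{1503076}{49}$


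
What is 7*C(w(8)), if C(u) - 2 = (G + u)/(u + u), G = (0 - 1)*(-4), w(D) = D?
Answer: 77/4 ≈ 19.250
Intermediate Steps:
G = 4 (G = -1*(-4) = 4)
C(u) = 2 + (4 + u)/(2*u) (C(u) = 2 + (4 + u)/(u + u) = 2 + (4 + u)/((2*u)) = 2 + (4 + u)*(1/(2*u)) = 2 + (4 + u)/(2*u))
7*C(w(8)) = 7*(5/2 + 2/8) = 7*(5/2 + 2*(⅛)) = 7*(5/2 + ¼) = 7*(11/4) = 77/4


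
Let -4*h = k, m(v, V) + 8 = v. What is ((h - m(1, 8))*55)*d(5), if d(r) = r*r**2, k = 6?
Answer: 75625/2 ≈ 37813.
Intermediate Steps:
m(v, V) = -8 + v
h = -3/2 (h = -1/4*6 = -3/2 ≈ -1.5000)
d(r) = r**3
((h - m(1, 8))*55)*d(5) = ((-3/2 - (-8 + 1))*55)*5**3 = ((-3/2 - 1*(-7))*55)*125 = ((-3/2 + 7)*55)*125 = ((11/2)*55)*125 = (605/2)*125 = 75625/2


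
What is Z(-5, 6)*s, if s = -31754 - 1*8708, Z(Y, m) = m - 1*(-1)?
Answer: -283234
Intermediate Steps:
Z(Y, m) = 1 + m (Z(Y, m) = m + 1 = 1 + m)
s = -40462 (s = -31754 - 8708 = -40462)
Z(-5, 6)*s = (1 + 6)*(-40462) = 7*(-40462) = -283234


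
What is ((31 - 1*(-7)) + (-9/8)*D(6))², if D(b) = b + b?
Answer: 2401/4 ≈ 600.25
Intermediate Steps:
D(b) = 2*b
((31 - 1*(-7)) + (-9/8)*D(6))² = ((31 - 1*(-7)) + (-9/8)*(2*6))² = ((31 + 7) - 9*⅛*12)² = (38 - 9/8*12)² = (38 - 27/2)² = (49/2)² = 2401/4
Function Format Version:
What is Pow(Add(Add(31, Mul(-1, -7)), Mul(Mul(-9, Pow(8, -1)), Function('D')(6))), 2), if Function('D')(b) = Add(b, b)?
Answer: Rational(2401, 4) ≈ 600.25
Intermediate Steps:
Function('D')(b) = Mul(2, b)
Pow(Add(Add(31, Mul(-1, -7)), Mul(Mul(-9, Pow(8, -1)), Function('D')(6))), 2) = Pow(Add(Add(31, Mul(-1, -7)), Mul(Mul(-9, Pow(8, -1)), Mul(2, 6))), 2) = Pow(Add(Add(31, 7), Mul(Mul(-9, Rational(1, 8)), 12)), 2) = Pow(Add(38, Mul(Rational(-9, 8), 12)), 2) = Pow(Add(38, Rational(-27, 2)), 2) = Pow(Rational(49, 2), 2) = Rational(2401, 4)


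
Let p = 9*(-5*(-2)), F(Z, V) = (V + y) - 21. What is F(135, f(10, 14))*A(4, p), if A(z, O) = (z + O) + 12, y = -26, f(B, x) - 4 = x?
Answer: -3074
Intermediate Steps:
f(B, x) = 4 + x
F(Z, V) = -47 + V (F(Z, V) = (V - 26) - 21 = (-26 + V) - 21 = -47 + V)
p = 90 (p = 9*10 = 90)
A(z, O) = 12 + O + z (A(z, O) = (O + z) + 12 = 12 + O + z)
F(135, f(10, 14))*A(4, p) = (-47 + (4 + 14))*(12 + 90 + 4) = (-47 + 18)*106 = -29*106 = -3074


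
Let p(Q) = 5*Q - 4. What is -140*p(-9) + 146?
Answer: 7006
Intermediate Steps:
p(Q) = -4 + 5*Q
-140*p(-9) + 146 = -140*(-4 + 5*(-9)) + 146 = -140*(-4 - 45) + 146 = -140*(-49) + 146 = 6860 + 146 = 7006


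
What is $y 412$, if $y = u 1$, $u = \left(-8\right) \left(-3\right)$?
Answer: $9888$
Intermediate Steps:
$u = 24$
$y = 24$ ($y = 24 \cdot 1 = 24$)
$y 412 = 24 \cdot 412 = 9888$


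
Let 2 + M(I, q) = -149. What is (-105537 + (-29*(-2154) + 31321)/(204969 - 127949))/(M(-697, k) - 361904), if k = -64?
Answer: 8128365953/27885476100 ≈ 0.29149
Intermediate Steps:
M(I, q) = -151 (M(I, q) = -2 - 149 = -151)
(-105537 + (-29*(-2154) + 31321)/(204969 - 127949))/(M(-697, k) - 361904) = (-105537 + (-29*(-2154) + 31321)/(204969 - 127949))/(-151 - 361904) = (-105537 + (62466 + 31321)/77020)/(-362055) = (-105537 + 93787*(1/77020))*(-1/362055) = (-105537 + 93787/77020)*(-1/362055) = -8128365953/77020*(-1/362055) = 8128365953/27885476100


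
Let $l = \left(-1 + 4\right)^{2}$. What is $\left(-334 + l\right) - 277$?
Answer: $-602$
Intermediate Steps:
$l = 9$ ($l = 3^{2} = 9$)
$\left(-334 + l\right) - 277 = \left(-334 + 9\right) - 277 = -325 - 277 = -602$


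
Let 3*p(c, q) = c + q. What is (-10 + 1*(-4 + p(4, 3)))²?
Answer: 1225/9 ≈ 136.11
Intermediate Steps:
p(c, q) = c/3 + q/3 (p(c, q) = (c + q)/3 = c/3 + q/3)
(-10 + 1*(-4 + p(4, 3)))² = (-10 + 1*(-4 + ((⅓)*4 + (⅓)*3)))² = (-10 + 1*(-4 + (4/3 + 1)))² = (-10 + 1*(-4 + 7/3))² = (-10 + 1*(-5/3))² = (-10 - 5/3)² = (-35/3)² = 1225/9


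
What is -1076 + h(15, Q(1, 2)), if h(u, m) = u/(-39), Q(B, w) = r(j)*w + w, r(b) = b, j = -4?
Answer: -13993/13 ≈ -1076.4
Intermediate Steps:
Q(B, w) = -3*w (Q(B, w) = -4*w + w = -3*w)
h(u, m) = -u/39 (h(u, m) = u*(-1/39) = -u/39)
-1076 + h(15, Q(1, 2)) = -1076 - 1/39*15 = -1076 - 5/13 = -13993/13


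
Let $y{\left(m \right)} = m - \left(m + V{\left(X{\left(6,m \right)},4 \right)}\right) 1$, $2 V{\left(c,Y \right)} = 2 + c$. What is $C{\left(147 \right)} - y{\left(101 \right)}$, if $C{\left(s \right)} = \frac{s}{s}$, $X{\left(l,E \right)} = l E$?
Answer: $305$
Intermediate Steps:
$X{\left(l,E \right)} = E l$
$V{\left(c,Y \right)} = 1 + \frac{c}{2}$ ($V{\left(c,Y \right)} = \frac{2 + c}{2} = 1 + \frac{c}{2}$)
$C{\left(s \right)} = 1$
$y{\left(m \right)} = -1 - 3 m$ ($y{\left(m \right)} = m - \left(m + \left(1 + \frac{m 6}{2}\right)\right) 1 = m - \left(m + \left(1 + \frac{6 m}{2}\right)\right) 1 = m - \left(m + \left(1 + 3 m\right)\right) 1 = m - \left(1 + 4 m\right) 1 = m - \left(1 + 4 m\right) = -1 - 3 m$)
$C{\left(147 \right)} - y{\left(101 \right)} = 1 - \left(-1 - 303\right) = 1 - -304 = 1 + 304 = 305$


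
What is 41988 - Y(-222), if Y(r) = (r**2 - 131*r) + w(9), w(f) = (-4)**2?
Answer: -36394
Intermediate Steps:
w(f) = 16
Y(r) = 16 + r**2 - 131*r (Y(r) = (r**2 - 131*r) + 16 = 16 + r**2 - 131*r)
41988 - Y(-222) = 41988 - (16 + (-222)**2 - 131*(-222)) = 41988 - (16 + 49284 + 29082) = 41988 - 1*78382 = 41988 - 78382 = -36394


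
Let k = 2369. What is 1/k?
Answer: 1/2369 ≈ 0.00042212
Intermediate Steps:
1/k = 1/2369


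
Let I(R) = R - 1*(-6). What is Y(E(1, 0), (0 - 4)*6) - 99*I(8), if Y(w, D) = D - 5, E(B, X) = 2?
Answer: -1415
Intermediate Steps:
I(R) = 6 + R (I(R) = R + 6 = 6 + R)
Y(w, D) = -5 + D
Y(E(1, 0), (0 - 4)*6) - 99*I(8) = (-5 + (0 - 4)*6) - 99*(6 + 8) = (-5 - 4*6) - 99*14 = (-5 - 24) - 1386 = -29 - 1386 = -1415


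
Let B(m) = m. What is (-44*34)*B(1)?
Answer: -1496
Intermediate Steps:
(-44*34)*B(1) = -44*34*1 = -1496*1 = -1496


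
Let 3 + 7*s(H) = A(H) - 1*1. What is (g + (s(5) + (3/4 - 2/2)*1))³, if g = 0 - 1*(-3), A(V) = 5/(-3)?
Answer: 4330747/592704 ≈ 7.3068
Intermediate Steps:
A(V) = -5/3 (A(V) = 5*(-⅓) = -5/3)
s(H) = -17/21 (s(H) = -3/7 + (-5/3 - 1*1)/7 = -3/7 + (-5/3 - 1)/7 = -3/7 + (⅐)*(-8/3) = -3/7 - 8/21 = -17/21)
g = 3 (g = 0 + 3 = 3)
(g + (s(5) + (3/4 - 2/2)*1))³ = (3 + (-17/21 + (3/4 - 2/2)*1))³ = (3 + (-17/21 + (3*(¼) - 2*½)*1))³ = (3 + (-17/21 + (¾ - 1)*1))³ = (3 + (-17/21 - ¼*1))³ = (3 + (-17/21 - ¼))³ = (3 - 89/84)³ = (163/84)³ = 4330747/592704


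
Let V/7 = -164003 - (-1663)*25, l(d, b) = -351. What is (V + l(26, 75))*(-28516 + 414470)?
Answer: -330896504038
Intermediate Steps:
V = -856996 (V = 7*(-164003 - (-1663)*25) = 7*(-164003 - 1*(-41575)) = 7*(-164003 + 41575) = 7*(-122428) = -856996)
(V + l(26, 75))*(-28516 + 414470) = (-856996 - 351)*(-28516 + 414470) = -857347*385954 = -330896504038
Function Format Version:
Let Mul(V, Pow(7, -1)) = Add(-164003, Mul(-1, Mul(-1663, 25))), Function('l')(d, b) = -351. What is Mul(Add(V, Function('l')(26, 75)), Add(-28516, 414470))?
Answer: -330896504038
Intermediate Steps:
V = -856996 (V = Mul(7, Add(-164003, Mul(-1, Mul(-1663, 25)))) = Mul(7, Add(-164003, Mul(-1, -41575))) = Mul(7, Add(-164003, 41575)) = Mul(7, -122428) = -856996)
Mul(Add(V, Function('l')(26, 75)), Add(-28516, 414470)) = Mul(Add(-856996, -351), Add(-28516, 414470)) = Mul(-857347, 385954) = -330896504038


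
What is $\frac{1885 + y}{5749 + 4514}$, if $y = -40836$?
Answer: $- \frac{3541}{933} \approx -3.7953$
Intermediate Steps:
$\frac{1885 + y}{5749 + 4514} = \frac{1885 - 40836}{5749 + 4514} = - \frac{38951}{10263} = \left(-38951\right) \frac{1}{10263} = - \frac{3541}{933}$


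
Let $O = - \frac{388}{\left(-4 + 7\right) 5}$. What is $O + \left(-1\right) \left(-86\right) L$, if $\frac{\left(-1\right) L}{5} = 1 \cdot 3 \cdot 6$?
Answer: $- \frac{116488}{15} \approx -7765.9$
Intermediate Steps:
$O = - \frac{388}{15}$ ($O = - \frac{388}{3 \cdot 5} = - \frac{388}{15} \approx -25.867$)
$L = -90$ ($L = - 5 \cdot 1 \cdot 3 \cdot 6 = - 5 \cdot 3 \cdot 6 = \left(-5\right) 18 = -90$)
$O + \left(-1\right) \left(-86\right) L = - \frac{388}{15} + \left(-1\right) \left(-86\right) \left(-90\right) = - \frac{388}{15} + 86 \left(-90\right) = - \frac{388}{15} - 7740 = - \frac{116488}{15}$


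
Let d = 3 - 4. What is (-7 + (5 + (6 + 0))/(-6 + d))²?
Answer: 3600/49 ≈ 73.469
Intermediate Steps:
d = -1
(-7 + (5 + (6 + 0))/(-6 + d))² = (-7 + (5 + (6 + 0))/(-6 - 1))² = (-7 + (5 + 6)/(-7))² = (-7 + 11*(-⅐))² = (-7 - 11/7)² = (-60/7)² = 3600/49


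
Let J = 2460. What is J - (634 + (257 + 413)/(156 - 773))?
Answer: 1127312/617 ≈ 1827.1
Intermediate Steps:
J - (634 + (257 + 413)/(156 - 773)) = 2460 - (634 + (257 + 413)/(156 - 773)) = 2460 - (634 + 670/(-617)) = 2460 - (634 + 670*(-1/617)) = 2460 - (634 - 670/617) = 2460 - 1*390508/617 = 2460 - 390508/617 = 1127312/617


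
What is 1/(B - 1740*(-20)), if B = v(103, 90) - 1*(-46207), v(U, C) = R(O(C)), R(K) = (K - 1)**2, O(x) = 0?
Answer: 1/81008 ≈ 1.2344e-5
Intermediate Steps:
R(K) = (-1 + K)**2
v(U, C) = 1 (v(U, C) = (-1 + 0)**2 = (-1)**2 = 1)
B = 46208 (B = 1 - 1*(-46207) = 1 + 46207 = 46208)
1/(B - 1740*(-20)) = 1/(46208 - 1740*(-20)) = 1/(46208 + 34800) = 1/81008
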